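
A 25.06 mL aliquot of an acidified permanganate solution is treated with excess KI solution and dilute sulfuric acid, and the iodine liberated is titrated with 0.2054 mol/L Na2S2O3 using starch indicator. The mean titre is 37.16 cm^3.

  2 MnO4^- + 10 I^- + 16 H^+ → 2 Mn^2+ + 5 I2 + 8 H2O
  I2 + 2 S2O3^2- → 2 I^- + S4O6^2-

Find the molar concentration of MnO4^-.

0.06092 mol/L

n(S2O3^2-) = 0.03716 × 0.2054 = 7.633 × 10^-3 mol
n(I2) = n(S2O3^2-)/2 = 3.816 × 10^-3 mol
From the 2:5 ratio, n(MnO4^-) in the aliquot = 2/5 × 3.816 × 10^-3 = 1.527 × 10^-3 mol
[MnO4^-] = 1.527 × 10^-3 / 0.02506 = 0.06092 mol/L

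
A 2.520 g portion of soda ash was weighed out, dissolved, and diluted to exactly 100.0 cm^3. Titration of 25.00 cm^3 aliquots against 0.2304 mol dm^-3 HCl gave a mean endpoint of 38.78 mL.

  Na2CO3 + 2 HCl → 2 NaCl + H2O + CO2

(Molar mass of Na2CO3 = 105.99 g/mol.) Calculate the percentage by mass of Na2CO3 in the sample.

n(HCl) per titration = 0.03878 × 0.2304 = 8.935 × 10^-3 mol
From the 1:2 ratio, n(Na2CO3) in each aliquot = 1/2 × 8.935 × 10^-3 = 4.467 × 10^-3 mol
n(Na2CO3) in the whole flask = 4.467 × 10^-3 × 100.0/25.00 = 0.01787 mol
mass of Na2CO3 = 0.01787 × 105.99 = 1.894 g
% Na2CO3 = 1.894 / 2.520 × 100 = 75.16 %

75.16 %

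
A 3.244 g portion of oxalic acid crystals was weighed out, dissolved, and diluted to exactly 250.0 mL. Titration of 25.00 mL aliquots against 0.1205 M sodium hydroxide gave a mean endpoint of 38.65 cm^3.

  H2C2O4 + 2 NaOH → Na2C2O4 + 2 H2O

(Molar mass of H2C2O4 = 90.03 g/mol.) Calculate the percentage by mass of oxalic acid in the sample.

n(NaOH) per titration = 0.03865 × 0.1205 = 4.657 × 10^-3 mol
From the 1:2 ratio, n(H2C2O4) in each aliquot = 1/2 × 4.657 × 10^-3 = 2.329 × 10^-3 mol
n(H2C2O4) in the whole flask = 2.329 × 10^-3 × 250.0/25.00 = 0.02329 mol
mass of H2C2O4 = 0.02329 × 90.03 = 2.096 g
% H2C2O4 = 2.096 / 3.244 × 100 = 64.63 %

64.63 %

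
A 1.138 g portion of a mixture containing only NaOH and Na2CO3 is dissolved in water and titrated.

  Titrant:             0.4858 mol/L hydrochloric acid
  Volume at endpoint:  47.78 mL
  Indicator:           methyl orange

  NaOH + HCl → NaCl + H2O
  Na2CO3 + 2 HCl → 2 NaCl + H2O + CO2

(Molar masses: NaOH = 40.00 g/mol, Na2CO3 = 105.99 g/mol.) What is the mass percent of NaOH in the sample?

24.91 %

n(HCl) = 0.04778 × 0.4858 = 0.02321 mol
Let x = n(NaOH), y = n(Na2CO3).
Titrant: 1x + 2y = 0.02321;  mass: 40.00x + 105.99y = 1.138
Solving, x = 7.087 × 10^-3 mol, y = 8.062 × 10^-3 mol
mass of NaOH = 7.087 × 10^-3 × 40.00 = 0.2835 g
% NaOH = 0.2835 / 1.138 × 100 = 24.91 %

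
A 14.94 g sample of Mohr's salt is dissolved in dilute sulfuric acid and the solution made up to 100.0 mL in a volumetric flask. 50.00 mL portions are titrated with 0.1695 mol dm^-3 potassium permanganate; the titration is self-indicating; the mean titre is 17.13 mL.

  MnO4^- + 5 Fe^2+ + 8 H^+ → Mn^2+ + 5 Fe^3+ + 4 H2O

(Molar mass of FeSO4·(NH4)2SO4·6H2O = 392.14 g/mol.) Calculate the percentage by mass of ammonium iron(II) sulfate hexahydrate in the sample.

n(KMnO4) per titration = 0.01713 × 0.1695 = 2.904 × 10^-3 mol
From the 5:1 ratio, n(FeSO4·(NH4)2SO4·6H2O) in each aliquot = 5/1 × 2.904 × 10^-3 = 0.01452 mol
n(FeSO4·(NH4)2SO4·6H2O) in the whole flask = 0.01452 × 100.0/50.00 = 0.02904 mol
mass of FeSO4·(NH4)2SO4·6H2O = 0.02904 × 392.14 = 11.39 g
% FeSO4·(NH4)2SO4·6H2O = 11.39 / 14.94 × 100 = 76.21 %

76.21 %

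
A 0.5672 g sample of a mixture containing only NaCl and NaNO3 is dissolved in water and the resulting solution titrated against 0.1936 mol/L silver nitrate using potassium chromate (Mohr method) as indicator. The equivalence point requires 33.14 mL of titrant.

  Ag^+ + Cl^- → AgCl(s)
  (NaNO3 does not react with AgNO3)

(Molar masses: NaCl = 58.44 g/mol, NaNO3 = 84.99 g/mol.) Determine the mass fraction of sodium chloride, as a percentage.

66.10 %

n(AgNO3) = 0.03314 × 0.1936 = 6.416 × 10^-3 mol
Let x = n(NaCl), y = n(NaNO3).
Titrant: 1x = 6.416 × 10^-3;  mass: 58.44x + 84.99y = 0.5672
Solving, x = 6.416 × 10^-3 mol, y = 2.262 × 10^-3 mol
mass of NaCl = 6.416 × 10^-3 × 58.44 = 0.3749 g
% NaCl = 0.3749 / 0.5672 × 100 = 66.10 %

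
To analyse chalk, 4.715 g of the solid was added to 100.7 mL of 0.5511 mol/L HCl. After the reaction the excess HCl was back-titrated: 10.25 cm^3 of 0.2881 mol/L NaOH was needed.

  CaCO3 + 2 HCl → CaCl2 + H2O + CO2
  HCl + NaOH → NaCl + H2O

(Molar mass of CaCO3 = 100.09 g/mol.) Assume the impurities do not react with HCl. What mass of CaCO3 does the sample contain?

n(HCl) added = 0.1007 × 0.5511 = 0.05550 mol
n(NaOH) used in back-titration = 0.01025 × 0.2881 = 2.953 × 10^-3 mol
n(HCl) left over = 2.953 × 10^-3 mol (1:1 ratio)
n(HCl) consumed by analyte = 0.05550 − 2.953 × 10^-3 = 0.05254 mol
From the 1:2 ratio, n(CaCO3) = 1/2 × 0.05254 = 0.02627 mol
mass of CaCO3 = 0.02627 × 100.09 = 2.630 g

2.630 g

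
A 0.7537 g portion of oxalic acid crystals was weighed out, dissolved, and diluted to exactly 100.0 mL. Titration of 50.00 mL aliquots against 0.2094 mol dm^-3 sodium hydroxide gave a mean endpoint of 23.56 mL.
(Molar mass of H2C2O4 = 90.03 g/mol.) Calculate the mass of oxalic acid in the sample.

H2C2O4 + 2 NaOH → Na2C2O4 + 2 H2O
n(NaOH) per titration = 0.02356 × 0.2094 = 4.933 × 10^-3 mol
From the 1:2 ratio, n(H2C2O4) in each aliquot = 1/2 × 4.933 × 10^-3 = 2.467 × 10^-3 mol
n(H2C2O4) in the whole flask = 2.467 × 10^-3 × 100.0/50.00 = 4.933 × 10^-3 mol
mass of H2C2O4 = 4.933 × 10^-3 × 90.03 = 0.4442 g

0.4442 g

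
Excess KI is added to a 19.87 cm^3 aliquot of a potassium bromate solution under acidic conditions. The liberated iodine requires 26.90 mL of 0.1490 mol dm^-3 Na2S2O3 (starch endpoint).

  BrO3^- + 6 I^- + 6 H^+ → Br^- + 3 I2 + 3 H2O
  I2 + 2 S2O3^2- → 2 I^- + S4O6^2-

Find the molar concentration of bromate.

n(S2O3^2-) = 0.02690 × 0.1490 = 4.008 × 10^-3 mol
n(I2) = n(S2O3^2-)/2 = 2.004 × 10^-3 mol
From the 1:3 ratio, n(BrO3^-) in the aliquot = 1/3 × 2.004 × 10^-3 = 6.680 × 10^-4 mol
[BrO3^-] = 6.680 × 10^-4 / 0.01987 = 0.03362 mol/L

0.03362 mol/L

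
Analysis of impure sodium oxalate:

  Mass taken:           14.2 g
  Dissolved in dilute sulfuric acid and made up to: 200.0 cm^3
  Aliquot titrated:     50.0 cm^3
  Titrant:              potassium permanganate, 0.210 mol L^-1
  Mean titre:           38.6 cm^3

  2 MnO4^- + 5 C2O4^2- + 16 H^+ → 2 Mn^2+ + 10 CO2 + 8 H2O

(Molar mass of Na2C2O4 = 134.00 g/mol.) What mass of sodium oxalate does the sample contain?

n(KMnO4) per titration = 0.0386 × 0.210 = 8.11 × 10^-3 mol
From the 5:2 ratio, n(Na2C2O4) in each aliquot = 5/2 × 8.11 × 10^-3 = 0.0203 mol
n(Na2C2O4) in the whole flask = 0.0203 × 200.0/50.0 = 0.0811 mol
mass of Na2C2O4 = 0.0811 × 134.00 = 10.9 g

10.9 g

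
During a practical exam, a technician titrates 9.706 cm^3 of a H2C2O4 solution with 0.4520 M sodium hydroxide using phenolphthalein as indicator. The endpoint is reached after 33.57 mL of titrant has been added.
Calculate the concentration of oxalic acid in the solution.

0.7817 M

H2C2O4 + 2 NaOH → Na2C2O4 + 2 H2O
n(NaOH) = 0.03357 L × 0.4520 mol/L = 0.01517 mol
From the 1:2 mole ratio, n(H2C2O4) = 1/2 × 0.01517 = 7.587 × 10^-3 mol
[H2C2O4] = 7.587 × 10^-3 mol / 0.009706 L = 0.7817 mol/L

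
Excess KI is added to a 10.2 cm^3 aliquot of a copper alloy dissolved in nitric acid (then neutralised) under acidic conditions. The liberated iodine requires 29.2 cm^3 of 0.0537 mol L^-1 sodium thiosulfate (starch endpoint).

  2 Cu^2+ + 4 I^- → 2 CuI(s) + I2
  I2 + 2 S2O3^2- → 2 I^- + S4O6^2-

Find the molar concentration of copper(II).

n(S2O3^2-) = 0.0292 × 0.0537 = 1.57 × 10^-3 mol
n(I2) = n(S2O3^2-)/2 = 7.84 × 10^-4 mol
From the 2:1 ratio, n(Cu2+) in the aliquot = 2/1 × 7.84 × 10^-4 = 1.57 × 10^-3 mol
[Cu2+] = 1.57 × 10^-3 / 0.0102 = 0.154 mol/L

0.154 mol/L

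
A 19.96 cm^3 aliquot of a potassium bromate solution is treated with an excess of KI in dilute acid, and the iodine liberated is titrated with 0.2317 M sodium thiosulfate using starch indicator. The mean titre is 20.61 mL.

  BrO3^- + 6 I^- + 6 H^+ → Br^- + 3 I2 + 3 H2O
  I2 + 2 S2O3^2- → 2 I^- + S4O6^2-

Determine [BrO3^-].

0.03987 M

n(S2O3^2-) = 0.02061 × 0.2317 = 4.775 × 10^-3 mol
n(I2) = n(S2O3^2-)/2 = 2.388 × 10^-3 mol
From the 1:3 ratio, n(BrO3^-) in the aliquot = 1/3 × 2.388 × 10^-3 = 7.959 × 10^-4 mol
[BrO3^-] = 7.959 × 10^-4 / 0.01996 = 0.03987 mol/L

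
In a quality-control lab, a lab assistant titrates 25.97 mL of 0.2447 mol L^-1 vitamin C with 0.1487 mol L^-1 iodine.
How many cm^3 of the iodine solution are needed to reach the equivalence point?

42.74 mL

C6H8O6 + I2 → C6H6O6 + 2 HI
n(C6H8O6) = 0.02597 L × 0.2447 mol/L = 6.355 × 10^-3 mol
n(I2) = 6.355 × 10^-3 mol (1:1 stoichiometry)
V(I2) = 6.355 × 10^-3 mol / 0.1487 mol/L = 0.04274 L = 42.74 mL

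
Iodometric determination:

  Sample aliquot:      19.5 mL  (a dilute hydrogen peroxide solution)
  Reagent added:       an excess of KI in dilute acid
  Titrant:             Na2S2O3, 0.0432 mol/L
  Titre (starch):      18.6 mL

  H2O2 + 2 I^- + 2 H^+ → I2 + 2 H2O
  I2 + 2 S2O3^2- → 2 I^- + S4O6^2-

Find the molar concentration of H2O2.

0.0206 mol/L

n(S2O3^2-) = 0.0186 × 0.0432 = 8.04 × 10^-4 mol
n(I2) = n(S2O3^2-)/2 = 4.02 × 10^-4 mol
n(H2O2) in the aliquot = 4.02 × 10^-4 mol (1:1 ratio)
[H2O2] = 4.02 × 10^-4 / 0.0195 = 0.0206 mol/L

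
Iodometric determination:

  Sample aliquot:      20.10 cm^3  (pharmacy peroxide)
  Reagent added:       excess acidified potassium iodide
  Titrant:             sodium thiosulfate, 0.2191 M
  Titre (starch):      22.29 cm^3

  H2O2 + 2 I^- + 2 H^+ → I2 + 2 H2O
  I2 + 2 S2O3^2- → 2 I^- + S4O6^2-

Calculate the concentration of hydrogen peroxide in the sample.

0.1215 M

n(S2O3^2-) = 0.02229 × 0.2191 = 4.884 × 10^-3 mol
n(I2) = n(S2O3^2-)/2 = 2.442 × 10^-3 mol
n(H2O2) in the aliquot = 2.442 × 10^-3 mol (1:1 ratio)
[H2O2] = 2.442 × 10^-3 / 0.02010 = 0.1215 mol/L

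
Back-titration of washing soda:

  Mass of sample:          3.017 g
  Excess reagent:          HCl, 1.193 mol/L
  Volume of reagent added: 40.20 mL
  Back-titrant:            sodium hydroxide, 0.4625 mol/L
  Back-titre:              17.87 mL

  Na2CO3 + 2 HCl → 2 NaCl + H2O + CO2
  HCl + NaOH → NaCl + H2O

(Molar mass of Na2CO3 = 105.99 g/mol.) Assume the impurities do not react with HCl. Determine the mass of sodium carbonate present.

2.104 g

n(HCl) added = 0.04020 × 1.193 = 0.04796 mol
n(NaOH) used in back-titration = 0.01787 × 0.4625 = 8.265 × 10^-3 mol
n(HCl) left over = 8.265 × 10^-3 mol (1:1 ratio)
n(HCl) consumed by analyte = 0.04796 − 8.265 × 10^-3 = 0.03969 mol
From the 1:2 ratio, n(Na2CO3) = 1/2 × 0.03969 = 0.01985 mol
mass of Na2CO3 = 0.01985 × 105.99 = 2.104 g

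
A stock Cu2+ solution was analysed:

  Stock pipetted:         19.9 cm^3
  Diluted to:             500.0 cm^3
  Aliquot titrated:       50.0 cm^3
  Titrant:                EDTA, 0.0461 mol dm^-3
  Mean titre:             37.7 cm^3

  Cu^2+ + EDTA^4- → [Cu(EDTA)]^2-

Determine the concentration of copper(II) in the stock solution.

0.873 mol/L

n(EDTA) = 0.0377 × 0.0461 = 1.74 × 10^-3 mol
n(Cu2+) in the aliquot = 1.74 × 10^-3 mol (1:1 ratio)
[Cu2+]_dilute = 1.74 × 10^-3 / 0.0500 = 0.0348 mol/L
Dilution factor = 500.0 / 19.9 = 25.13
[Cu2+]_stock = 0.0348 × 25.13 = 0.873 mol/L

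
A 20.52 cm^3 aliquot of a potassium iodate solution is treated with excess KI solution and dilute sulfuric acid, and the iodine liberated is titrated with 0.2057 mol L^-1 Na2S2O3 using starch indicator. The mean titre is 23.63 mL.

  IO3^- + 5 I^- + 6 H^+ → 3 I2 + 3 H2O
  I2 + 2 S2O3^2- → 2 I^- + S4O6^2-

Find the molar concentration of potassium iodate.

0.03948 mol/L

n(S2O3^2-) = 0.02363 × 0.2057 = 4.861 × 10^-3 mol
n(I2) = n(S2O3^2-)/2 = 2.430 × 10^-3 mol
From the 1:3 ratio, n(IO3^-) in the aliquot = 1/3 × 2.430 × 10^-3 = 8.101 × 10^-4 mol
[IO3^-] = 8.101 × 10^-4 / 0.02052 = 0.03948 mol/L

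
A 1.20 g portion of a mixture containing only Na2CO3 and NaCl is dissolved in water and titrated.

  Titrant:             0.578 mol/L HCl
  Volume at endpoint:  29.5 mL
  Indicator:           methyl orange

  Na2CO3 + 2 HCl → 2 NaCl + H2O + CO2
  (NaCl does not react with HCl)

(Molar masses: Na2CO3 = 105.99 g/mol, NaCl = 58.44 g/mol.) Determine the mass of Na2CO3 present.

0.904 g

n(HCl) = 0.0295 × 0.578 = 0.0171 mol
Let x = n(Na2CO3), y = n(NaCl).
Titrant: 2x = 0.0171;  mass: 105.99x + 58.44y = 1.20
Solving, x = 8.53 × 10^-3 mol, y = 5.07 × 10^-3 mol
mass of Na2CO3 = 8.53 × 10^-3 × 105.99 = 0.904 g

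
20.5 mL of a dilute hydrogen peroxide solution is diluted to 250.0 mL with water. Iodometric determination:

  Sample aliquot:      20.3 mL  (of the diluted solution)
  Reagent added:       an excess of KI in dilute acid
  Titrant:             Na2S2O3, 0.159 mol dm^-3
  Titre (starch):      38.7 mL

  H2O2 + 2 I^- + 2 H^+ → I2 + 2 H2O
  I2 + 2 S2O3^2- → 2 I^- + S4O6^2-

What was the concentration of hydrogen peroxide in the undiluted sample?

n(S2O3^2-) = 0.0387 × 0.159 = 6.15 × 10^-3 mol
n(I2) = n(S2O3^2-)/2 = 3.08 × 10^-3 mol
n(H2O2) in the aliquot = 3.08 × 10^-3 mol (1:1 ratio)
[H2O2]_dilute = 3.08 × 10^-3 / 0.0203 = 0.152 mol/L
[H2O2]_original = 0.152 × 250.0/20.5 = 1.85 mol/L

1.85 mol/L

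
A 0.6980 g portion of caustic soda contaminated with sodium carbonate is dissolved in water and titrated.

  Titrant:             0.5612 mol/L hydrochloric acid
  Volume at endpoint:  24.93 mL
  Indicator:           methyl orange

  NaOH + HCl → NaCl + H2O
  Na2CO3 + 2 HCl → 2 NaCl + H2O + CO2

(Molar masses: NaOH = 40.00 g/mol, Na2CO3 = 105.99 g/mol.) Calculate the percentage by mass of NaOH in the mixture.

n(HCl) = 0.02493 × 0.5612 = 0.01399 mol
Let x = n(NaOH), y = n(Na2CO3).
Titrant: 1x + 2y = 0.01399;  mass: 40.00x + 105.99y = 0.6980
Solving, x = 3.343 × 10^-3 mol, y = 5.324 × 10^-3 mol
mass of NaOH = 3.343 × 10^-3 × 40.00 = 0.1337 g
% NaOH = 0.1337 / 0.6980 × 100 = 19.16 %

19.16 %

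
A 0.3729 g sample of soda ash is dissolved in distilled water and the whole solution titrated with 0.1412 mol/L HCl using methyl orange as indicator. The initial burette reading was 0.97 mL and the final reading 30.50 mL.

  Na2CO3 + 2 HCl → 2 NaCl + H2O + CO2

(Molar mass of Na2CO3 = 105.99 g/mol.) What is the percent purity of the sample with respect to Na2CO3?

n(HCl) = 0.02953 L × 0.1412 mol/L = 4.170 × 10^-3 mol
From the 1:2 ratio, n(Na2CO3) = 1/2 × 4.170 × 10^-3 = 2.085 × 10^-3 mol
mass of Na2CO3 = 2.085 × 10^-3 × 105.99 g/mol = 0.2210 g
% Na2CO3 = 0.2210 / 0.3729 × 100 = 59.26 %

59.26 %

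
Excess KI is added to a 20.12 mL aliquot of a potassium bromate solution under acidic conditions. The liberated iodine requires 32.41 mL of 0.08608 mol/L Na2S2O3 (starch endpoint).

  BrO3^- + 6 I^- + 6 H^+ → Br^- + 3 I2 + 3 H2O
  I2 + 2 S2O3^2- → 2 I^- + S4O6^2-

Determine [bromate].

0.02311 mol/L

n(S2O3^2-) = 0.03241 × 0.08608 = 2.790 × 10^-3 mol
n(I2) = n(S2O3^2-)/2 = 1.395 × 10^-3 mol
From the 1:3 ratio, n(BrO3^-) in the aliquot = 1/3 × 1.395 × 10^-3 = 4.650 × 10^-4 mol
[BrO3^-] = 4.650 × 10^-4 / 0.02012 = 0.02311 mol/L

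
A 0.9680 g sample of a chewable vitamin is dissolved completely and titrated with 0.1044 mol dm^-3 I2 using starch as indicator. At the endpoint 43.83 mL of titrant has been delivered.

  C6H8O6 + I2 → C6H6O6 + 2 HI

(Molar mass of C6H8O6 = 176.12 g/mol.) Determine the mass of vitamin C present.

n(I2) = 0.04383 L × 0.1044 mol/L = 4.576 × 10^-3 mol
n(C6H8O6) = 4.576 × 10^-3 mol (1:1 ratio)
mass of C6H8O6 = 4.576 × 10^-3 × 176.12 g/mol = 0.8059 g

0.8059 g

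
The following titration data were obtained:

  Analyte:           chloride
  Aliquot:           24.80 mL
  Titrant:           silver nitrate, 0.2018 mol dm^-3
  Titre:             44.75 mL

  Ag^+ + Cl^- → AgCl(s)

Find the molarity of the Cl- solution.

0.3641 mol/L

n(AgNO3) = 0.04475 L × 0.2018 mol/L = 9.031 × 10^-3 mol
n(Cl-) = 9.031 × 10^-3 mol (1:1 mole ratio)
[Cl-] = 9.031 × 10^-3 mol / 0.02480 L = 0.3641 mol/L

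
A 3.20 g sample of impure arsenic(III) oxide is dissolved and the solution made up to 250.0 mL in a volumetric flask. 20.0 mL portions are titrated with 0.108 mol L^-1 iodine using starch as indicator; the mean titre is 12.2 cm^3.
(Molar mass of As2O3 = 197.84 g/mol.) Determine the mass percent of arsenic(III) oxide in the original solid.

As2O3 + 2 I2 + 2 H2O → As2O5 + 4 HI
n(I2) per titration = 0.0122 × 0.108 = 1.32 × 10^-3 mol
From the 1:2 ratio, n(As2O3) in each aliquot = 1/2 × 1.32 × 10^-3 = 6.59 × 10^-4 mol
n(As2O3) in the whole flask = 6.59 × 10^-4 × 250.0/20.0 = 8.23 × 10^-3 mol
mass of As2O3 = 8.23 × 10^-3 × 197.84 = 1.63 g
% As2O3 = 1.63 / 3.20 × 100 = 50.9 %

50.9 %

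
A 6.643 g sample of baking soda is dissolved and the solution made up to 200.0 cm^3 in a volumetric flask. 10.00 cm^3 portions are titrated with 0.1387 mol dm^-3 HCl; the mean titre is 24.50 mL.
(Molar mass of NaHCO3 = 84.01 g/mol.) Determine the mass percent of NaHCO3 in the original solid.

NaHCO3 + HCl → NaCl + H2O + CO2
n(HCl) per titration = 0.02450 × 0.1387 = 3.398 × 10^-3 mol
n(NaHCO3) in each aliquot = 3.398 × 10^-3 mol (1:1 ratio)
n(NaHCO3) in the whole flask = 3.398 × 10^-3 × 200.0/10.00 = 0.06796 mol
mass of NaHCO3 = 0.06796 × 84.01 = 5.710 g
% NaHCO3 = 5.710 / 6.643 × 100 = 85.95 %

85.95 %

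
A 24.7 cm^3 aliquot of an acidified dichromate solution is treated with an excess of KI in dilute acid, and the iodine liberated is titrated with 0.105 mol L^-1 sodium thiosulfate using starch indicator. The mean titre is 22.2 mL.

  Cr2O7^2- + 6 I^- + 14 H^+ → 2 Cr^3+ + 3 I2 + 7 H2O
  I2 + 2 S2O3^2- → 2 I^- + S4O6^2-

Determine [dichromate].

n(S2O3^2-) = 0.0222 × 0.105 = 2.33 × 10^-3 mol
n(I2) = n(S2O3^2-)/2 = 1.17 × 10^-3 mol
From the 1:3 ratio, n(Cr2O7^2-) in the aliquot = 1/3 × 1.17 × 10^-3 = 3.88 × 10^-4 mol
[Cr2O7^2-] = 3.88 × 10^-4 / 0.0247 = 0.0157 mol/L

0.0157 mol/L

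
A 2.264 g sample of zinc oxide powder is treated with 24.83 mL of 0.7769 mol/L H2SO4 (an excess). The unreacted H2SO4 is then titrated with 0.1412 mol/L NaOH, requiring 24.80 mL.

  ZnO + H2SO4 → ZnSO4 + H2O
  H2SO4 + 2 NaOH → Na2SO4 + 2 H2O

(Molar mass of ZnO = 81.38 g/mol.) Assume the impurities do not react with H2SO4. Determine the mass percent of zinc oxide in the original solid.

63.05 %

n(H2SO4) added = 0.02483 × 0.7769 = 0.01929 mol
n(NaOH) used in back-titration = 0.02480 × 0.1412 = 3.502 × 10^-3 mol
From the 1:2 ratio, n(H2SO4) left over = 1/2 × 3.502 × 10^-3 = 1.751 × 10^-3 mol
n(H2SO4) consumed by analyte = 0.01929 − 1.751 × 10^-3 = 0.01754 mol
n(ZnO) = 0.01754 mol (1:1 ratio)
mass of ZnO = 0.01754 × 81.38 = 1.427 g
% ZnO = 1.427 / 2.264 × 100 = 63.05 %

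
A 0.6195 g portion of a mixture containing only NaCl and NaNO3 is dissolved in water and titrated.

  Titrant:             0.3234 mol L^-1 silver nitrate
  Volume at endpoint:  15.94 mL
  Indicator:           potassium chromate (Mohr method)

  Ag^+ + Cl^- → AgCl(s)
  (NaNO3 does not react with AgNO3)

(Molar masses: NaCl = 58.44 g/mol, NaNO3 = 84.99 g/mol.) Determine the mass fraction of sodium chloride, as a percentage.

n(AgNO3) = 0.01594 × 0.3234 = 5.155 × 10^-3 mol
Let x = n(NaCl), y = n(NaNO3).
Titrant: 1x = 5.155 × 10^-3;  mass: 58.44x + 84.99y = 0.6195
Solving, x = 5.155 × 10^-3 mol, y = 3.744 × 10^-3 mol
mass of NaCl = 5.155 × 10^-3 × 58.44 = 0.3013 g
% NaCl = 0.3013 / 0.6195 × 100 = 48.63 %

48.63 %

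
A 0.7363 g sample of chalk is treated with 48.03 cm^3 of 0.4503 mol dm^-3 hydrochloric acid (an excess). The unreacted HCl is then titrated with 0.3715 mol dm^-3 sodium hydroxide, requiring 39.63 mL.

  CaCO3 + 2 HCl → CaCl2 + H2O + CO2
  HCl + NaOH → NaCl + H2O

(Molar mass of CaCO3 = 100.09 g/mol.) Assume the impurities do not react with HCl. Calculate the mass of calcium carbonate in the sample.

n(HCl) added = 0.04803 × 0.4503 = 0.02163 mol
n(NaOH) used in back-titration = 0.03963 × 0.3715 = 0.01472 mol
n(HCl) left over = 0.01472 mol (1:1 ratio)
n(HCl) consumed by analyte = 0.02163 − 0.01472 = 6.905 × 10^-3 mol
From the 1:2 ratio, n(CaCO3) = 1/2 × 6.905 × 10^-3 = 3.453 × 10^-3 mol
mass of CaCO3 = 3.453 × 10^-3 × 100.09 = 0.3456 g

0.3456 g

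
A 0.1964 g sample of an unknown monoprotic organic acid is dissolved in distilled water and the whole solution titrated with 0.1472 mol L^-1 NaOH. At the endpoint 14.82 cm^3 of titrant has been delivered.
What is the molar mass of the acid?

90.03 g/mol

n(NaOH) = 0.01482 L × 0.1472 mol/L = 2.182 × 10^-3 mol
n(HA) = 2.182 × 10^-3 mol (1:1 ratio)
M = m / n = 0.1964 g / 2.182 × 10^-3 mol = 90.03 g/mol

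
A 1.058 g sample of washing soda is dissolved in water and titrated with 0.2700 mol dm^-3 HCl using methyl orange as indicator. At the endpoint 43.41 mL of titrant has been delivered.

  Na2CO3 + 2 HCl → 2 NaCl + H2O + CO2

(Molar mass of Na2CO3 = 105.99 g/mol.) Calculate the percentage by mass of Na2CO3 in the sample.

n(HCl) = 0.04341 L × 0.2700 mol/L = 0.01172 mol
From the 1:2 ratio, n(Na2CO3) = 1/2 × 0.01172 = 5.860 × 10^-3 mol
mass of Na2CO3 = 5.860 × 10^-3 × 105.99 g/mol = 0.6211 g
% Na2CO3 = 0.6211 / 1.058 × 100 = 58.71 %

58.71 %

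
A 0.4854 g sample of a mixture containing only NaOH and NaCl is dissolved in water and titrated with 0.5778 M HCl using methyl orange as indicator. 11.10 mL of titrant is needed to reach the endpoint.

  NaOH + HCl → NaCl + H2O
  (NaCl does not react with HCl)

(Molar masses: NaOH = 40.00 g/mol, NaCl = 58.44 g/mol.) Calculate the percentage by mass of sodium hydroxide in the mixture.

n(HCl) = 0.01110 × 0.5778 = 6.414 × 10^-3 mol
Let x = n(NaOH), y = n(NaCl).
Titrant: 1x = 6.414 × 10^-3;  mass: 40.00x + 58.44y = 0.4854
Solving, x = 6.414 × 10^-3 mol, y = 3.916 × 10^-3 mol
mass of NaOH = 6.414 × 10^-3 × 40.00 = 0.2565 g
% NaOH = 0.2565 / 0.4854 × 100 = 52.85 %

52.85 %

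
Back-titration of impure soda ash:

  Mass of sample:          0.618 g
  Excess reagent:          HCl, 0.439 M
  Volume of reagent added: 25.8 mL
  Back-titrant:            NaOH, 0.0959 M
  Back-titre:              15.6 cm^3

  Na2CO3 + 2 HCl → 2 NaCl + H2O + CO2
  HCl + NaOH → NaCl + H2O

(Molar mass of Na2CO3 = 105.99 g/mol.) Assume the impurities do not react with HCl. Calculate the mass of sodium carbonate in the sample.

0.521 g

n(HCl) added = 0.0258 × 0.439 = 0.0113 mol
n(NaOH) used in back-titration = 0.0156 × 0.0959 = 1.50 × 10^-3 mol
n(HCl) left over = 1.50 × 10^-3 mol (1:1 ratio)
n(HCl) consumed by analyte = 0.0113 − 1.50 × 10^-3 = 9.83 × 10^-3 mol
From the 1:2 ratio, n(Na2CO3) = 1/2 × 9.83 × 10^-3 = 4.92 × 10^-3 mol
mass of Na2CO3 = 4.92 × 10^-3 × 105.99 = 0.521 g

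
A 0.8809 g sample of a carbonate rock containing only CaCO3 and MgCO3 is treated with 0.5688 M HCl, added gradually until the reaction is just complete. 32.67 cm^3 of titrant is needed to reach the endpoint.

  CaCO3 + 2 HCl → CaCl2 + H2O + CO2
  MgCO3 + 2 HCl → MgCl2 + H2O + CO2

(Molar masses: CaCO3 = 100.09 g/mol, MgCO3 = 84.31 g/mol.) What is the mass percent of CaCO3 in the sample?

n(HCl) = 0.03267 × 0.5688 = 0.01858 mol
Let x = n(CaCO3), y = n(MgCO3).
Titrant: 2x + 2y = 0.01858;  mass: 100.09x + 84.31y = 0.8809
Solving, x = 6.182 × 10^-3 mol, y = 3.110 × 10^-3 mol
mass of CaCO3 = 6.182 × 10^-3 × 100.09 = 0.6187 g
% CaCO3 = 0.6187 / 0.8809 × 100 = 70.24 %

70.24 %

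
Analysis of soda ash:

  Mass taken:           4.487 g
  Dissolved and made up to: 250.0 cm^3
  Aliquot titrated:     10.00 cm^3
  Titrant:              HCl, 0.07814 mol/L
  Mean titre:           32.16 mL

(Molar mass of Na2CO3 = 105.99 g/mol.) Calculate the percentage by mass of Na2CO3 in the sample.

74.20 %

Na2CO3 + 2 HCl → 2 NaCl + H2O + CO2
n(HCl) per titration = 0.03216 × 0.07814 = 2.513 × 10^-3 mol
From the 1:2 ratio, n(Na2CO3) in each aliquot = 1/2 × 2.513 × 10^-3 = 1.256 × 10^-3 mol
n(Na2CO3) in the whole flask = 1.256 × 10^-3 × 250.0/10.00 = 0.03141 mol
mass of Na2CO3 = 0.03141 × 105.99 = 3.329 g
% Na2CO3 = 3.329 / 4.487 × 100 = 74.20 %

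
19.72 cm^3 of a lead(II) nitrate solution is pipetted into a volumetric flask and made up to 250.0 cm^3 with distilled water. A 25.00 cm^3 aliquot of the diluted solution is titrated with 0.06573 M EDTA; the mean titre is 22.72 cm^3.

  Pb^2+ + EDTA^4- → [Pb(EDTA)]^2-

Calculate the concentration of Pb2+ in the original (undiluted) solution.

0.7573 M

n(EDTA) = 0.02272 × 0.06573 = 1.493 × 10^-3 mol
n(Pb2+) in the aliquot = 1.493 × 10^-3 mol (1:1 ratio)
[Pb2+]_dilute = 1.493 × 10^-3 / 0.02500 = 0.05974 mol/L
Dilution factor = 250.0 / 19.72 = 12.68
[Pb2+]_stock = 0.05974 × 12.68 = 0.7573 mol/L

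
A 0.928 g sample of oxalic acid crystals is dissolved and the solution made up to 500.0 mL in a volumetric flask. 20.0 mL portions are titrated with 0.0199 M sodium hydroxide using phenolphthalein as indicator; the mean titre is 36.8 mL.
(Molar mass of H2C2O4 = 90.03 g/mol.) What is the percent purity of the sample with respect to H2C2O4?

88.8 %

H2C2O4 + 2 NaOH → Na2C2O4 + 2 H2O
n(NaOH) per titration = 0.0368 × 0.0199 = 7.32 × 10^-4 mol
From the 1:2 ratio, n(H2C2O4) in each aliquot = 1/2 × 7.32 × 10^-4 = 3.66 × 10^-4 mol
n(H2C2O4) in the whole flask = 3.66 × 10^-4 × 500.0/20.0 = 9.15 × 10^-3 mol
mass of H2C2O4 = 9.15 × 10^-3 × 90.03 = 0.824 g
% H2C2O4 = 0.824 / 0.928 × 100 = 88.8 %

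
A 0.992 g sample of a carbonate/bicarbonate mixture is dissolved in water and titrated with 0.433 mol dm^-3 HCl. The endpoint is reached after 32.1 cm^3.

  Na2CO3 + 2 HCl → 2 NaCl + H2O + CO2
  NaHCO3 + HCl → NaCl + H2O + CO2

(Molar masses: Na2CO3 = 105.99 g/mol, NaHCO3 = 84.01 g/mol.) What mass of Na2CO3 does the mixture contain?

0.300 g

n(HCl) = 0.0321 × 0.433 = 0.0139 mol
Let x = n(Na2CO3), y = n(NaHCO3).
Titrant: 2x + 1y = 0.0139;  mass: 105.99x + 84.01y = 0.992
Solving, x = 2.83 × 10^-3 mol, y = 8.23 × 10^-3 mol
mass of Na2CO3 = 2.83 × 10^-3 × 105.99 = 0.300 g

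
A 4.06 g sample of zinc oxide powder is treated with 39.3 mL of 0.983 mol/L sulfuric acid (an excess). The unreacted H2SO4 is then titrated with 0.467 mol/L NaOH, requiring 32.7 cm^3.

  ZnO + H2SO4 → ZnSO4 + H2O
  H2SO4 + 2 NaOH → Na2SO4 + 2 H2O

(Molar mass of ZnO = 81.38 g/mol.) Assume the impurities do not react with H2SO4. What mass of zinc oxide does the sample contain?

2.52 g

n(H2SO4) added = 0.0393 × 0.983 = 0.0386 mol
n(NaOH) used in back-titration = 0.0327 × 0.467 = 0.0153 mol
From the 1:2 ratio, n(H2SO4) left over = 1/2 × 0.0153 = 7.64 × 10^-3 mol
n(H2SO4) consumed by analyte = 0.0386 − 7.64 × 10^-3 = 0.0310 mol
n(ZnO) = 0.0310 mol (1:1 ratio)
mass of ZnO = 0.0310 × 81.38 = 2.52 g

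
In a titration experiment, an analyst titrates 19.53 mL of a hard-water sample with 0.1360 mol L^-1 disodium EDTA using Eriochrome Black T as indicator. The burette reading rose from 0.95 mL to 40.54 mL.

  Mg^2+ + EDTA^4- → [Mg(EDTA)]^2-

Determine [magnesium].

0.2757 mol/L

n(EDTA) = 0.03959 L × 0.1360 mol/L = 5.384 × 10^-3 mol
n(Mg2+) = 5.384 × 10^-3 mol (1:1 mole ratio)
[Mg2+] = 5.384 × 10^-3 mol / 0.01953 L = 0.2757 mol/L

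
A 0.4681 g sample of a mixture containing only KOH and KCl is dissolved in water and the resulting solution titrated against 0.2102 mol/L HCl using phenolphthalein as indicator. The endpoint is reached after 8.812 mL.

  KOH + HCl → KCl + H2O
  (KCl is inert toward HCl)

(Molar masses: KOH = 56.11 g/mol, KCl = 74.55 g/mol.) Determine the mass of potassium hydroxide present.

0.1039 g

n(HCl) = 0.008812 × 0.2102 = 1.852 × 10^-3 mol
Let x = n(KOH), y = n(KCl).
Titrant: 1x = 1.852 × 10^-3;  mass: 56.11x + 74.55y = 0.4681
Solving, x = 1.852 × 10^-3 mol, y = 4.885 × 10^-3 mol
mass of KOH = 1.852 × 10^-3 × 56.11 = 0.1039 g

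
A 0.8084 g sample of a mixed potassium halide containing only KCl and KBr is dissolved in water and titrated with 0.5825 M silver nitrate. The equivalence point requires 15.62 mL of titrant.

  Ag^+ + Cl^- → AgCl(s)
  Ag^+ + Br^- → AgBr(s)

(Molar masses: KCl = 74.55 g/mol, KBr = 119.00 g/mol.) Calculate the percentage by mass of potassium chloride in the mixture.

n(AgNO3) = 0.01562 × 0.5825 = 9.099 × 10^-3 mol
Let x = n(KCl), y = n(KBr).
Titrant: 1x + 1y = 9.099 × 10^-3;  mass: 74.55x + 119.00y = 0.8084
Solving, x = 6.172 × 10^-3 mol, y = 2.927 × 10^-3 mol
mass of KCl = 6.172 × 10^-3 × 74.55 = 0.4601 g
% KCl = 0.4601 / 0.8084 × 100 = 56.92 %

56.92 %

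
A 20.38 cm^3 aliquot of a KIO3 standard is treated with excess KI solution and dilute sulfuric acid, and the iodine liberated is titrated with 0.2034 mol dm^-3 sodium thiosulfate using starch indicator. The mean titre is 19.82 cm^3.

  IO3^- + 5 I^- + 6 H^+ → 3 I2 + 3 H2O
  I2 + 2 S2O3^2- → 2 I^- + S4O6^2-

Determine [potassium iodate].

0.03297 mol/L

n(S2O3^2-) = 0.01982 × 0.2034 = 4.031 × 10^-3 mol
n(I2) = n(S2O3^2-)/2 = 2.016 × 10^-3 mol
From the 1:3 ratio, n(IO3^-) in the aliquot = 1/3 × 2.016 × 10^-3 = 6.719 × 10^-4 mol
[IO3^-] = 6.719 × 10^-4 / 0.02038 = 0.03297 mol/L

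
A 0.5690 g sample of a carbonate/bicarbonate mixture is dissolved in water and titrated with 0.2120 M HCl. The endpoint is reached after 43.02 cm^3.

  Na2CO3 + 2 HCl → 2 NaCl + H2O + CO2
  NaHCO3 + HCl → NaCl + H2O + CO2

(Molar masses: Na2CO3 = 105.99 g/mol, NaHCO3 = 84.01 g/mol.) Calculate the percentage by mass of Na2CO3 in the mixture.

59.22 %

n(HCl) = 0.04302 × 0.2120 = 9.120 × 10^-3 mol
Let x = n(Na2CO3), y = n(NaHCO3).
Titrant: 2x + 1y = 9.120 × 10^-3;  mass: 105.99x + 84.01y = 0.5690
Solving, x = 3.179 × 10^-3 mol, y = 2.762 × 10^-3 mol
mass of Na2CO3 = 3.179 × 10^-3 × 105.99 = 0.3369 g
% Na2CO3 = 0.3369 / 0.5690 × 100 = 59.22 %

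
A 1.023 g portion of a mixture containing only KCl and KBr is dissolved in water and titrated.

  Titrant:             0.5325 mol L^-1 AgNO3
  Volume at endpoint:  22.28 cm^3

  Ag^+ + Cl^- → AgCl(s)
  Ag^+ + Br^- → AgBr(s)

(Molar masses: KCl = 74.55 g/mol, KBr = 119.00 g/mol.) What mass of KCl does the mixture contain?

0.6521 g

n(AgNO3) = 0.02228 × 0.5325 = 0.01186 mol
Let x = n(KCl), y = n(KBr).
Titrant: 1x + 1y = 0.01186;  mass: 74.55x + 119.00y = 1.023
Solving, x = 8.748 × 10^-3 mol, y = 3.117 × 10^-3 mol
mass of KCl = 8.748 × 10^-3 × 74.55 = 0.6521 g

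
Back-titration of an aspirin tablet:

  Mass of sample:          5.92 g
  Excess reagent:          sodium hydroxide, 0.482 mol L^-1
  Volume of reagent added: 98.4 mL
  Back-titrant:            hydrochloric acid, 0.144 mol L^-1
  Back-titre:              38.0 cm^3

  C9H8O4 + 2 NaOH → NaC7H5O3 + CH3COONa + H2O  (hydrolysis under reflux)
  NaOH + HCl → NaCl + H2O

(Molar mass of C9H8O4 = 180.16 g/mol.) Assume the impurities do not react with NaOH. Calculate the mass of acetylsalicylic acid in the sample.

n(NaOH) added = 0.0984 × 0.482 = 0.0474 mol
n(HCl) used in back-titration = 0.0380 × 0.144 = 5.47 × 10^-3 mol
n(NaOH) left over = 5.47 × 10^-3 mol (1:1 ratio)
n(NaOH) consumed by analyte = 0.0474 − 5.47 × 10^-3 = 0.0420 mol
From the 1:2 ratio, n(C9H8O4) = 1/2 × 0.0420 = 0.0210 mol
mass of C9H8O4 = 0.0210 × 180.16 = 3.78 g

3.78 g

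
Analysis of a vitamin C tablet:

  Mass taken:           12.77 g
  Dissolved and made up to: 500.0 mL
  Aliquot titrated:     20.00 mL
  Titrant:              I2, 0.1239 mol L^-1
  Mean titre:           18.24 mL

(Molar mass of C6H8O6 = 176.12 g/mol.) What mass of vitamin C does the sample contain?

9.950 g

C6H8O6 + I2 → C6H6O6 + 2 HI
n(I2) per titration = 0.01824 × 0.1239 = 2.260 × 10^-3 mol
n(C6H8O6) in each aliquot = 2.260 × 10^-3 mol (1:1 ratio)
n(C6H8O6) in the whole flask = 2.260 × 10^-3 × 500.0/20.00 = 0.05650 mol
mass of C6H8O6 = 0.05650 × 176.12 = 9.950 g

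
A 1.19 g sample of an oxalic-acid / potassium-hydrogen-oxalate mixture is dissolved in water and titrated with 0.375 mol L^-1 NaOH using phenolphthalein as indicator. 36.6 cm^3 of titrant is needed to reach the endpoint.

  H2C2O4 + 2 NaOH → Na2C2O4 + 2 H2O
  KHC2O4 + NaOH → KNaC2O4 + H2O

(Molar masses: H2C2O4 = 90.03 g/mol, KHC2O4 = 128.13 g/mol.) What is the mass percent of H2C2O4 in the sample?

25.9 %

n(NaOH) = 0.0366 × 0.375 = 0.0137 mol
Let x = n(H2C2O4), y = n(KHC2O4).
Titrant: 2x + 1y = 0.0137;  mass: 90.03x + 128.13y = 1.19
Solving, x = 3.42 × 10^-3 mol, y = 6.88 × 10^-3 mol
mass of H2C2O4 = 3.42 × 10^-3 × 90.03 = 0.308 g
% H2C2O4 = 0.308 / 1.19 × 100 = 25.9 %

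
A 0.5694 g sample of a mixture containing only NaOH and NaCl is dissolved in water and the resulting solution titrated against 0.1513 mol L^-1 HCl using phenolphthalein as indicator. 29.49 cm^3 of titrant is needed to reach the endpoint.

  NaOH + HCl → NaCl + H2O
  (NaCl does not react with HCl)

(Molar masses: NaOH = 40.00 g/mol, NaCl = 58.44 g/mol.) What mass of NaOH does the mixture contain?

n(HCl) = 0.02949 × 0.1513 = 4.462 × 10^-3 mol
Let x = n(NaOH), y = n(NaCl).
Titrant: 1x = 4.462 × 10^-3;  mass: 40.00x + 58.44y = 0.5694
Solving, x = 4.462 × 10^-3 mol, y = 6.689 × 10^-3 mol
mass of NaOH = 4.462 × 10^-3 × 40.00 = 0.1785 g

0.1785 g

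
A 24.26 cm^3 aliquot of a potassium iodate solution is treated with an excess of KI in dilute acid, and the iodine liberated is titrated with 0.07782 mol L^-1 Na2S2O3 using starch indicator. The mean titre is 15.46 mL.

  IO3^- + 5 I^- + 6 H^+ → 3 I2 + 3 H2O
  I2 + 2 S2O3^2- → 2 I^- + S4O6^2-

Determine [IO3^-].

n(S2O3^2-) = 0.01546 × 0.07782 = 1.203 × 10^-3 mol
n(I2) = n(S2O3^2-)/2 = 6.015 × 10^-4 mol
From the 1:3 ratio, n(IO3^-) in the aliquot = 1/3 × 6.015 × 10^-4 = 2.005 × 10^-4 mol
[IO3^-] = 2.005 × 10^-4 / 0.02426 = 0.008265 mol/L

0.008265 mol/L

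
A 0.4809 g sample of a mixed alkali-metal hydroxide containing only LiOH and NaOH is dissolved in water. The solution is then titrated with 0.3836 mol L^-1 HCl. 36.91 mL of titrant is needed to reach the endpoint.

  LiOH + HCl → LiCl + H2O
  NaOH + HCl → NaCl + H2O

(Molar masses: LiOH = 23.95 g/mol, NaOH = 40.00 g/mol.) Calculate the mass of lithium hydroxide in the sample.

n(HCl) = 0.03691 × 0.3836 = 0.01416 mol
Let x = n(LiOH), y = n(NaOH).
Titrant: 1x + 1y = 0.01416;  mass: 23.95x + 40.00y = 0.4809
Solving, x = 5.324 × 10^-3 mol, y = 8.835 × 10^-3 mol
mass of LiOH = 5.324 × 10^-3 × 23.95 = 0.1275 g

0.1275 g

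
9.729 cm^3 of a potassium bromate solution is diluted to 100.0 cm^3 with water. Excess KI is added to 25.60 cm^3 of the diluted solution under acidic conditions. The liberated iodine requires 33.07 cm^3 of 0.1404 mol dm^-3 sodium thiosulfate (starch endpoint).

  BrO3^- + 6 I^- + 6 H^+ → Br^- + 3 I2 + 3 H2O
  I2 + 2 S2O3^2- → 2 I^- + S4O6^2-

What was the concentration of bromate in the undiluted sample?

n(S2O3^2-) = 0.03307 × 0.1404 = 4.643 × 10^-3 mol
n(I2) = n(S2O3^2-)/2 = 2.322 × 10^-3 mol
From the 1:3 ratio, n(BrO3^-) in the aliquot = 1/3 × 2.322 × 10^-3 = 7.738 × 10^-4 mol
[BrO3^-]_dilute = 7.738 × 10^-4 / 0.02560 = 0.03023 mol/L
[BrO3^-]_original = 0.03023 × 100.0/9.729 = 0.3107 mol/L

0.3107 mol/L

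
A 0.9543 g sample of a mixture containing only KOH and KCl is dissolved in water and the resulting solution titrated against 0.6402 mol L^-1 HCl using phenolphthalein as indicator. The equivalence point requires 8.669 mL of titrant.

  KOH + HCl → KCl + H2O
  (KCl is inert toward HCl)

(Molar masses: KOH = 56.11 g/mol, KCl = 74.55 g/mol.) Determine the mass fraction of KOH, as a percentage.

32.63 %

n(HCl) = 0.008669 × 0.6402 = 5.550 × 10^-3 mol
Let x = n(KOH), y = n(KCl).
Titrant: 1x = 5.550 × 10^-3;  mass: 56.11x + 74.55y = 0.9543
Solving, x = 5.550 × 10^-3 mol, y = 8.624 × 10^-3 mol
mass of KOH = 5.550 × 10^-3 × 56.11 = 0.3114 g
% KOH = 0.3114 / 0.9543 × 100 = 32.63 %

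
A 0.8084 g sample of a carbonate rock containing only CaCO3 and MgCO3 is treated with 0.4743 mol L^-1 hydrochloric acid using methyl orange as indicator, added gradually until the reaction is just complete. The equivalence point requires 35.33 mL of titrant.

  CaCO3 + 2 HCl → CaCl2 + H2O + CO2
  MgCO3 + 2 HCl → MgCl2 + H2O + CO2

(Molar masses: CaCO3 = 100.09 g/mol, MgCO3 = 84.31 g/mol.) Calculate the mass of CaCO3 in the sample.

n(HCl) = 0.03533 × 0.4743 = 0.01676 mol
Let x = n(CaCO3), y = n(MgCO3).
Titrant: 2x + 2y = 0.01676;  mass: 100.09x + 84.31y = 0.8084
Solving, x = 6.464 × 10^-3 mol, y = 1.914 × 10^-3 mol
mass of CaCO3 = 6.464 × 10^-3 × 100.09 = 0.6470 g

0.6470 g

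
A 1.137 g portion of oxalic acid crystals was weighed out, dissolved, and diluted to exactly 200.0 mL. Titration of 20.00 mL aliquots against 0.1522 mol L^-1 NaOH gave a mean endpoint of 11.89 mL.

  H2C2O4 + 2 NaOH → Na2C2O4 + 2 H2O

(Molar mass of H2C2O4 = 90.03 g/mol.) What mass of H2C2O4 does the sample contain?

0.8146 g

n(NaOH) per titration = 0.01189 × 0.1522 = 1.810 × 10^-3 mol
From the 1:2 ratio, n(H2C2O4) in each aliquot = 1/2 × 1.810 × 10^-3 = 9.048 × 10^-4 mol
n(H2C2O4) in the whole flask = 9.048 × 10^-4 × 200.0/20.00 = 9.048 × 10^-3 mol
mass of H2C2O4 = 9.048 × 10^-3 × 90.03 = 0.8146 g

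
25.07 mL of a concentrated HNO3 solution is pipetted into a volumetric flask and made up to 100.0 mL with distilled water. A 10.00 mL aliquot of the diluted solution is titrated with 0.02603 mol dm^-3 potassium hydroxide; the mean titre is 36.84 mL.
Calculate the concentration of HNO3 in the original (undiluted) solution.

0.3825 mol/L

HNO3 + KOH → KNO3 + H2O
n(KOH) = 0.03684 × 0.02603 = 9.589 × 10^-4 mol
n(HNO3) in the aliquot = 9.589 × 10^-4 mol (1:1 ratio)
[HNO3]_dilute = 9.589 × 10^-4 / 0.01000 = 0.09589 mol/L
Dilution factor = 100.0 / 25.07 = 3.989
[HNO3]_stock = 0.09589 × 3.989 = 0.3825 mol/L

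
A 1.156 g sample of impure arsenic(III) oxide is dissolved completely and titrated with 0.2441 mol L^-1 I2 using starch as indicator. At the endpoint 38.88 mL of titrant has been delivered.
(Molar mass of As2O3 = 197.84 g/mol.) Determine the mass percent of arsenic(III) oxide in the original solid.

81.21 %

As2O3 + 2 I2 + 2 H2O → As2O5 + 4 HI
n(I2) = 0.03888 L × 0.2441 mol/L = 9.491 × 10^-3 mol
From the 1:2 ratio, n(As2O3) = 1/2 × 9.491 × 10^-3 = 4.745 × 10^-3 mol
mass of As2O3 = 4.745 × 10^-3 × 197.84 g/mol = 0.9388 g
% As2O3 = 0.9388 / 1.156 × 100 = 81.21 %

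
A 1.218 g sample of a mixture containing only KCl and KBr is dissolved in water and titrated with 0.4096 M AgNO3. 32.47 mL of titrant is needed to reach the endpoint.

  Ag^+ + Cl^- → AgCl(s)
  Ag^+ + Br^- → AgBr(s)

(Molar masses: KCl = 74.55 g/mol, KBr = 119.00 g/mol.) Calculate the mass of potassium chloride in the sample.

0.6116 g

n(AgNO3) = 0.03247 × 0.4096 = 0.01330 mol
Let x = n(KCl), y = n(KBr).
Titrant: 1x + 1y = 0.01330;  mass: 74.55x + 119.00y = 1.218
Solving, x = 8.204 × 10^-3 mol, y = 5.096 × 10^-3 mol
mass of KCl = 8.204 × 10^-3 × 74.55 = 0.6116 g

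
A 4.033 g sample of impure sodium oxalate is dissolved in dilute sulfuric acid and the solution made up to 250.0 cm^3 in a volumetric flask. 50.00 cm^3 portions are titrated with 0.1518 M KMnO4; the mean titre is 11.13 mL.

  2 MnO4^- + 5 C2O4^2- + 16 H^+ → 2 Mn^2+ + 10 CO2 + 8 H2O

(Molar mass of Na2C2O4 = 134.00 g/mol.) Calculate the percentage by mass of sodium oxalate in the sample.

70.17 %

n(KMnO4) per titration = 0.01113 × 0.1518 = 1.690 × 10^-3 mol
From the 5:2 ratio, n(Na2C2O4) in each aliquot = 5/2 × 1.690 × 10^-3 = 4.224 × 10^-3 mol
n(Na2C2O4) in the whole flask = 4.224 × 10^-3 × 250.0/50.00 = 0.02112 mol
mass of Na2C2O4 = 0.02112 × 134.00 = 2.830 g
% Na2C2O4 = 2.830 / 4.033 × 100 = 70.17 %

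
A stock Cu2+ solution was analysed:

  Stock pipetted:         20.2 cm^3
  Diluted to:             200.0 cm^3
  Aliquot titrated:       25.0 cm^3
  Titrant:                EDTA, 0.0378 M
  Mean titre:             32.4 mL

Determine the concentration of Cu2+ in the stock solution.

0.485 M

Cu^2+ + EDTA^4- → [Cu(EDTA)]^2-
n(EDTA) = 0.0324 × 0.0378 = 1.22 × 10^-3 mol
n(Cu2+) in the aliquot = 1.22 × 10^-3 mol (1:1 ratio)
[Cu2+]_dilute = 1.22 × 10^-3 / 0.0250 = 0.0490 mol/L
Dilution factor = 200.0 / 20.2 = 9.901
[Cu2+]_stock = 0.0490 × 9.901 = 0.485 mol/L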